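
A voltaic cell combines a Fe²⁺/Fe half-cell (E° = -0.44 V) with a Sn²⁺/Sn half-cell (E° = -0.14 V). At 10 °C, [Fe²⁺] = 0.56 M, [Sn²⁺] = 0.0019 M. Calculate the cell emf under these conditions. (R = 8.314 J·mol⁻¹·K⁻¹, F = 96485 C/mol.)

0.231 V

The Sn²⁺/Sn couple has the higher reduction potential and acts as the cathode, so E°_cell = -0.14 − (-0.44) = 0.30 V.
Balancing electrons gives n = 2; the reaction quotient is Q = [Fe²⁺]/[Sn²⁺] = 295.
E = E° − (RT/nF) ln Q = 0.30 − (8.314×283)/(2×96485) × (5.686) = 0.300 − 0.069 = 0.231 V.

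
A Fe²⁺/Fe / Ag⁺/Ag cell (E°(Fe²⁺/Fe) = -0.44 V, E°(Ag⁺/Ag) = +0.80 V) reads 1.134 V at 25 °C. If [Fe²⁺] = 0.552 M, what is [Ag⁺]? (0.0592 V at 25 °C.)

From the Nernst equation, log Q = n(E° − E)/0.0592 = 2(1.24 − 1.134)/0.0592 = 3.581, so Q = 3810.
With Q = [Fe²⁺]/[Ag⁺]^2 and the known concentrations, [Ag⁺]^2 in the denominator gives [Ag⁺] = 0.012 M.

0.012 M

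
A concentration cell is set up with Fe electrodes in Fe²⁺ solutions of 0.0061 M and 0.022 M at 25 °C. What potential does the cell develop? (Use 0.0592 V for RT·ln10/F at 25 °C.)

Both half-cells are Fe²⁺/Fe, so E°_cell = 0. The concentrated side is the cathode; the cell reaction moves Fe²⁺ from high to low concentration with n = 2.
Q = [Fe²⁺]_dilute/[Fe²⁺]_conc = 0.0061/0.022 = 0.277.
E = 0 − (0.0592/2) log Q = −(0.0592/2)(-0.557) = 0.0165 V.

0.016 V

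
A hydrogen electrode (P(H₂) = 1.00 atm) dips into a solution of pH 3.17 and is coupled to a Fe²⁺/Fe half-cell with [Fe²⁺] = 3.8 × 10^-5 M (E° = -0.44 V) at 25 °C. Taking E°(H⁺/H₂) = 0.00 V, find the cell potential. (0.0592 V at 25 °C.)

The hydrogen couple is the cathode, so E°_cell = 0.44 V; n = 2.
[H⁺] = 10^(−3.17) = 6.8 × 10^-4 M, and Q = [Fe²⁺]·P(H₂) / [H⁺]^2 = 83.1.
E = E° − (0.0592/2) log Q = 0.44 − (0.0592/2)(1.920) = 0.383 V.

0.38 V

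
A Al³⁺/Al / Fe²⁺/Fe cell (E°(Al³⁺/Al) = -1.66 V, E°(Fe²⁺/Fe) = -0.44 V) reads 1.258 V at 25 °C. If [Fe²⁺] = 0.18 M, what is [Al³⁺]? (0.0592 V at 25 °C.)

From the Nernst equation, log Q = n(E° − E)/0.0592 = 6(1.22 − 1.258)/0.0592 = -3.851, so Q = 1.41 × 10^-4.
With Q = [Al³⁺]^2/[Fe²⁺]^3 and the known concentrations, [Al³⁺]^2 in the numerator gives [Al³⁺] = 9.1 × 10^-4 M.

9.1 × 10^-4 M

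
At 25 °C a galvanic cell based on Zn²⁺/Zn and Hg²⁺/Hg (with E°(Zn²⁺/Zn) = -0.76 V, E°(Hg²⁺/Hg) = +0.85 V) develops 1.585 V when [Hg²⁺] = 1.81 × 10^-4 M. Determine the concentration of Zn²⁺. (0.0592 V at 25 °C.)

From the Nernst equation, log Q = n(E° − E)/0.0592 = 2(1.61 − 1.585)/0.0592 = 0.845, so Q = 6.99.
With Q = [Zn²⁺]/[Hg²⁺] and the known concentrations, [Zn²⁺] in the numerator gives [Zn²⁺] = 0.0013 M.

0.0013 M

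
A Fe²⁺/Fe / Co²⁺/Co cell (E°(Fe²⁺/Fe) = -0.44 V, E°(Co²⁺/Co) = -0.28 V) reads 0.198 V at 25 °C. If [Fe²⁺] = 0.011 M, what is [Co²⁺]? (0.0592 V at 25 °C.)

From the Nernst equation, log Q = n(E° − E)/0.0592 = 2(0.16 − 0.198)/0.0592 = -1.284, so Q = 0.0520.
With Q = [Fe²⁺]/[Co²⁺] and the known concentrations, [Co²⁺] in the denominator gives [Co²⁺] = 0.21 M.

0.21 M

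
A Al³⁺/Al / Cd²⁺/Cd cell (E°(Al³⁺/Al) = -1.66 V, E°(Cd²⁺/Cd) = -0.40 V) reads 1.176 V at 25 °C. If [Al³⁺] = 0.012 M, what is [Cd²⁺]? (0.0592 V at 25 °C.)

From the Nernst equation, log Q = n(E° − E)/0.0592 = 6(1.26 − 1.176)/0.0592 = 8.514, so Q = 3.26 × 10^8.
With Q = [Al³⁺]^2/[Cd²⁺]^3 and the known concentrations, [Cd²⁺]^3 in the denominator gives [Cd²⁺] = 7.6 × 10^-5 M.

7.6 × 10^-5 M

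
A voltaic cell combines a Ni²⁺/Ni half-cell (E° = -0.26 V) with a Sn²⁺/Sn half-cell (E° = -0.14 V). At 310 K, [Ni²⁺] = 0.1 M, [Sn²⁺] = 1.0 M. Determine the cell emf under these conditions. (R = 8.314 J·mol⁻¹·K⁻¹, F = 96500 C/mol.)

The Sn²⁺/Sn couple has the higher reduction potential and acts as the cathode, so E°_cell = -0.14 − (-0.26) = 0.12 V.
Balancing electrons gives n = 2; the reaction quotient is Q = [Ni²⁺]/[Sn²⁺] = 0.100.
E = E° − (RT/nF) ln Q = 0.12 − (8.314×310)/(2×96500) × (-2.303) = 0.120 + 0.031 = 0.151 V.

0.151 V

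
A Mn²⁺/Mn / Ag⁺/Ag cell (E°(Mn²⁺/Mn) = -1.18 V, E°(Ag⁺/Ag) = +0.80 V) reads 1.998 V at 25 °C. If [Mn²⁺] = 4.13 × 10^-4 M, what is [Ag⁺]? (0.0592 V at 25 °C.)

0.041 M

From the Nernst equation, log Q = n(E° − E)/0.0592 = 2(1.98 − 1.998)/0.0592 = -0.608, so Q = 0.247.
With Q = [Mn²⁺]/[Ag⁺]^2 and the known concentrations, [Ag⁺]^2 in the denominator gives [Ag⁺] = 0.041 M.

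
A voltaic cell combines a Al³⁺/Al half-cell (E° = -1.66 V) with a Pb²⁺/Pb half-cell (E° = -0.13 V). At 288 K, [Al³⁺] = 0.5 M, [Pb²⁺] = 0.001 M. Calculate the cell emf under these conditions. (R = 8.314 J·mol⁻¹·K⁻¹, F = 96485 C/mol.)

1.45 V

The Pb²⁺/Pb couple has the higher reduction potential and acts as the cathode, so E°_cell = -0.13 − (-1.66) = 1.53 V.
Balancing electrons gives n = 6; the reaction quotient is Q = [Al³⁺]^2/[Pb²⁺]^3 = 2.5 × 10^8.
E = E° − (RT/nF) ln Q = 1.53 − (8.314×288)/(6×96485) × (19.337) = 1.530 − 0.080 = 1.450 V.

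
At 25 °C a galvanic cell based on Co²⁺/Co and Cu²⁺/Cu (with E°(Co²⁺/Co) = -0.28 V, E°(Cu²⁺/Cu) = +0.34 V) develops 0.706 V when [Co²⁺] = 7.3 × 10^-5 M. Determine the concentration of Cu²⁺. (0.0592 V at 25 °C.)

From the Nernst equation, log Q = n(E° − E)/0.0592 = 2(0.62 − 0.706)/0.0592 = -2.905, so Q = 0.00124.
With Q = [Co²⁺]/[Cu²⁺] and the known concentrations, [Cu²⁺] in the denominator gives [Cu²⁺] = 0.059 M.

0.059 M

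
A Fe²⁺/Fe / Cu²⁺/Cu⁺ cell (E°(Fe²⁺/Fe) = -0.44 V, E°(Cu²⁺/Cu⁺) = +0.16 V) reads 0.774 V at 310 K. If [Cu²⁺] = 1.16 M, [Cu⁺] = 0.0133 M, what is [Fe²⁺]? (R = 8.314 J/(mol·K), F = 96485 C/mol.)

0.017 M

From the Nernst equation, ln Q = nF(E° − E)/RT = 2×96485×(0.60 − 0.774)/(8.314×310) = -13.028, so Q = 2.2 × 10^-6.
With Q = [Fe²⁺]·[Cu⁺]^2/[Cu²⁺]^2 and the known concentrations, [Fe²⁺] in the numerator gives [Fe²⁺] = 0.017 M.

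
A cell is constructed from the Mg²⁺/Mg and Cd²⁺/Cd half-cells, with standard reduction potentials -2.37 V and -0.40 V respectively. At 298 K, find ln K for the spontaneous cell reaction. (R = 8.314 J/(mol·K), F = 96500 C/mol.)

ln K = 153.5

E°_cell = -0.40 − (-2.37) = 1.97 V, with n = 2 electrons transferred.
At equilibrium E = 0, so the Nernst equation gives ln K = nFE°/RT = (2)(96500)(1.97)/((8.314)(298)) = 153.46.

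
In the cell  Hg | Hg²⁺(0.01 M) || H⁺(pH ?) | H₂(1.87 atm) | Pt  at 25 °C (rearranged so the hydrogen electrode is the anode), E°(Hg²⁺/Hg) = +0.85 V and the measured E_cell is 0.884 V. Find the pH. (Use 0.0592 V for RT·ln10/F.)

E°_cell = 0.85 V and n = 2.
log Q = n(E° − E)/0.0592 = 2×(0.85 − 0.884)/0.0592 = -1.149.
With Q = [H⁺]^2 / ([Hg²⁺]·P(H₂)), solving for [H⁺] gives log[H⁺] = -1.438, so pH = 1.44.

pH = 1.44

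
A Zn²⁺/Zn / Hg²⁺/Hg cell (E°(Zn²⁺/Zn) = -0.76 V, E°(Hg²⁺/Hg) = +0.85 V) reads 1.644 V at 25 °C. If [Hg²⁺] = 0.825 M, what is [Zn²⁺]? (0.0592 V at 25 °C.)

0.059 M

From the Nernst equation, log Q = n(E° − E)/0.0592 = 2(1.61 − 1.644)/0.0592 = -1.149, so Q = 0.0710.
With Q = [Zn²⁺]/[Hg²⁺] and the known concentrations, [Zn²⁺] in the numerator gives [Zn²⁺] = 0.059 M.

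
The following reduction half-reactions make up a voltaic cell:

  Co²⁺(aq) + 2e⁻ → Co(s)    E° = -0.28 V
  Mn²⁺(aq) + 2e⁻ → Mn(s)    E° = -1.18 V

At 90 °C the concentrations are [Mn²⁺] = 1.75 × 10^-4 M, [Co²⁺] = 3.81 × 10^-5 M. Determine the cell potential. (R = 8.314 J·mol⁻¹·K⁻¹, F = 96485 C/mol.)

The Co²⁺/Co couple has the higher reduction potential and acts as the cathode, so E°_cell = -0.28 − (-1.18) = 0.90 V.
Balancing electrons gives n = 2; the reaction quotient is Q = [Mn²⁺]/[Co²⁺] = 4.59.
E = E° − (RT/nF) ln Q = 0.90 − (8.314×363)/(2×96485) × (1.525) = 0.900 − 0.024 = 0.876 V.

0.876 V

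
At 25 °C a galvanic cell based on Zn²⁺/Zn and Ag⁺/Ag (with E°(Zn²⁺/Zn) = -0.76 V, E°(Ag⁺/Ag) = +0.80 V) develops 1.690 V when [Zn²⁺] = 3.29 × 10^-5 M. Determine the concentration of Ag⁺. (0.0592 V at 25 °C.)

0.9 M

From the Nernst equation, log Q = n(E° − E)/0.0592 = 2(1.56 − 1.690)/0.0592 = -4.392, so Q = 4.06 × 10^-5.
With Q = [Zn²⁺]/[Ag⁺]^2 and the known concentrations, [Ag⁺]^2 in the denominator gives [Ag⁺] = 0.9 M.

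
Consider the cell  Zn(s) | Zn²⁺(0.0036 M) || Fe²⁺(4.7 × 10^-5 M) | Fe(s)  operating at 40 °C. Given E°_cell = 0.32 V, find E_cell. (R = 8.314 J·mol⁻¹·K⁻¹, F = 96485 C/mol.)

Balancing electrons gives n = 2; the reaction quotient is Q = [Zn²⁺]/[Fe²⁺] = 76.6.
E = E° − (RT/nF) ln Q = 0.32 − (8.314×313)/(2×96485) × (4.339) = 0.320 − 0.059 = 0.261 V.

0.261 V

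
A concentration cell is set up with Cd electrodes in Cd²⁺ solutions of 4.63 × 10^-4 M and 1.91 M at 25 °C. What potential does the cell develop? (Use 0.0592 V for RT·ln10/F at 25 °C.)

Both half-cells are Cd²⁺/Cd, so E°_cell = 0. The concentrated side is the cathode; the cell reaction moves Cd²⁺ from high to low concentration with n = 2.
Q = [Cd²⁺]_dilute/[Cd²⁺]_conc = 4.63 × 10^-4/1.91 = 2.42 × 10^-4.
E = 0 − (0.0592/2) log Q = −(0.0592/2)(-3.615) = 0.1070 V.

0.11 V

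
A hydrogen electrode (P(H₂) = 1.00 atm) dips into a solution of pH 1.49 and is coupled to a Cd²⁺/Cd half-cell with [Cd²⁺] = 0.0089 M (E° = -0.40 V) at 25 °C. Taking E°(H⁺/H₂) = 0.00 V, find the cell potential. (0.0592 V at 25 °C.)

0.37 V

The hydrogen couple is the cathode, so E°_cell = 0.40 V; n = 2.
[H⁺] = 10^(−1.49) = 0.032 M, and Q = [Cd²⁺]·P(H₂) / [H⁺]^2 = 8.50.
E = E° − (0.0592/2) log Q = 0.40 − (0.0592/2)(0.929) = 0.373 V.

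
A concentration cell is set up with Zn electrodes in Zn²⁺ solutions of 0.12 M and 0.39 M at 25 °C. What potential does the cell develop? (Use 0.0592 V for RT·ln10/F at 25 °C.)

Both half-cells are Zn²⁺/Zn, so E°_cell = 0. The concentrated side is the cathode; the cell reaction moves Zn²⁺ from high to low concentration with n = 2.
Q = [Zn²⁺]_dilute/[Zn²⁺]_conc = 0.12/0.39 = 0.308.
E = 0 − (0.0592/2) log Q = −(0.0592/2)(-0.512) = 0.0152 V.

0.015 V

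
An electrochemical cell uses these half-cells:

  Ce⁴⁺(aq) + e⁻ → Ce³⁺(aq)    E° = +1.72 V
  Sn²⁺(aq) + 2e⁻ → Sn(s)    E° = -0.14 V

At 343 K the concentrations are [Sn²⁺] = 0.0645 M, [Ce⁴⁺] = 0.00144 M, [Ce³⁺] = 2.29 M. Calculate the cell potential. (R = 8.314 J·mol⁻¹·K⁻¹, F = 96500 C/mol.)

1.68 V

The Ce⁴⁺/Ce³⁺ couple has the higher reduction potential and acts as the cathode, so E°_cell = +1.72 − (-0.14) = 1.86 V.
Balancing electrons gives n = 2; the reaction quotient is Q = [Sn²⁺]·[Ce³⁺]^2/[Ce⁴⁺]^2 = 1.63 × 10^5.
E = E° − (RT/nF) ln Q = 1.86 − (8.314×343)/(2×96500) × (12.002) = 1.860 − 0.177 = 1.683 V.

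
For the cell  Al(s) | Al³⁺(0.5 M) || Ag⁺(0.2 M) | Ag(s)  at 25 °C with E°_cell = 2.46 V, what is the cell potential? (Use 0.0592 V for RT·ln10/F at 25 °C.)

2.42 V

Balancing electrons gives n = 3; the reaction quotient is Q = [Al³⁺]/[Ag⁺]^3 = 62.5.
At 25 °C, E = E° − (0.0592/n) log Q = 2.46 − (0.0592/3)(1.796) = 2.460 − 0.035 = 2.425 V.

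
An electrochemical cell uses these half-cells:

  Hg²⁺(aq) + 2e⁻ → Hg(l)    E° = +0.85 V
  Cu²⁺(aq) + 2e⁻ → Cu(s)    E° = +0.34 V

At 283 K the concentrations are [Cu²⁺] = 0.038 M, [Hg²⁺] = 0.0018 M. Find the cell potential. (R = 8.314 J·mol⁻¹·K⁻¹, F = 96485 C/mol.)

0.473 V

The Hg²⁺/Hg couple has the higher reduction potential and acts as the cathode, so E°_cell = +0.85 − (+0.34) = 0.51 V.
Balancing electrons gives n = 2; the reaction quotient is Q = [Cu²⁺]/[Hg²⁺] = 21.1.
E = E° − (RT/nF) ln Q = 0.51 − (8.314×283)/(2×96485) × (3.050) = 0.510 − 0.037 = 0.473 V.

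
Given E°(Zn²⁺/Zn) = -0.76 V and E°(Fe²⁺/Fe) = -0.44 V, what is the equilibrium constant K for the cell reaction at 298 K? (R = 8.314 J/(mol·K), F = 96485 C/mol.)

6.7 × 10^10

E°_cell = -0.44 − (-0.76) = 0.32 V, with n = 2 electrons transferred.
At equilibrium E = 0, so the Nernst equation gives ln K = nFE°/RT = (2)(96485)(0.32)/((8.314)(298)) = 24.92.
K = e^24.92 = 6.7 × 10^10.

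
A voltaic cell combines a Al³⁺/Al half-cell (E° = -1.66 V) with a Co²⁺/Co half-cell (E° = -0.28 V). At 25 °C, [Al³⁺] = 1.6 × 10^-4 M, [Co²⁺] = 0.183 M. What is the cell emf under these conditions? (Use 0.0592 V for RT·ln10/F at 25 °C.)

The Co²⁺/Co couple has the higher reduction potential and acts as the cathode, so E°_cell = -0.28 − (-1.66) = 1.38 V.
Balancing electrons gives n = 6; the reaction quotient is Q = [Al³⁺]^2/[Co²⁺]^3 = 4.18 × 10^-6.
At 25 °C, E = E° − (0.0592/n) log Q = 1.38 − (0.0592/6)(-5.379) = 1.380 + 0.053 = 1.433 V.

1.43 V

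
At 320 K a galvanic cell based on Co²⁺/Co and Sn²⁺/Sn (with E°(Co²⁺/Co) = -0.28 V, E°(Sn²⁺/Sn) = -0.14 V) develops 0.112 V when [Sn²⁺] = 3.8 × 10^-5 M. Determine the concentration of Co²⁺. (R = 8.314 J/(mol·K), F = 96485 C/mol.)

From the Nernst equation, ln Q = nF(E° − E)/RT = 2×96485×(0.14 − 0.112)/(8.314×320) = 2.031, so Q = 7.62.
With Q = [Co²⁺]/[Sn²⁺] and the known concentrations, [Co²⁺] in the numerator gives [Co²⁺] = 2.9 × 10^-4 M.

2.9 × 10^-4 M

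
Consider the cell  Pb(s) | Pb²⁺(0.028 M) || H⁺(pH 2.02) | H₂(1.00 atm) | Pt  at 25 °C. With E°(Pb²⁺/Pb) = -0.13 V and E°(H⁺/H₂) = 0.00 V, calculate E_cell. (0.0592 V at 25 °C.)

0.056 V

The hydrogen couple is the cathode, so E°_cell = 0.13 V; n = 2.
[H⁺] = 10^(−2.02) = 0.0095 M, and Q = [Pb²⁺]·P(H₂) / [H⁺]^2 = 307.
E = E° − (0.0592/2) log Q = 0.13 − (0.0592/2)(2.487) = 0.056 V.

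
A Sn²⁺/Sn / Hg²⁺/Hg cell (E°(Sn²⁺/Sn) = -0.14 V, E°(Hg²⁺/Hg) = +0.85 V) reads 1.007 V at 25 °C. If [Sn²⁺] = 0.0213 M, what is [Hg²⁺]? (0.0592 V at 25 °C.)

From the Nernst equation, log Q = n(E° − E)/0.0592 = 2(0.99 − 1.007)/0.0592 = -0.574, so Q = 0.266.
With Q = [Sn²⁺]/[Hg²⁺] and the known concentrations, [Hg²⁺] in the denominator gives [Hg²⁺] = 0.08 M.

0.08 M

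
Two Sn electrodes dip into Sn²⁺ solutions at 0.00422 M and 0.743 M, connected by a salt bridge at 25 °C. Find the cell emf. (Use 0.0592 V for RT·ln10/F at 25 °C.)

Both half-cells are Sn²⁺/Sn, so E°_cell = 0. The concentrated side is the cathode; the cell reaction moves Sn²⁺ from high to low concentration with n = 2.
Q = [Sn²⁺]_dilute/[Sn²⁺]_conc = 0.00422/0.743 = 0.00568.
E = 0 − (0.0592/2) log Q = −(0.0592/2)(-2.246) = 0.0665 V.

0.066 V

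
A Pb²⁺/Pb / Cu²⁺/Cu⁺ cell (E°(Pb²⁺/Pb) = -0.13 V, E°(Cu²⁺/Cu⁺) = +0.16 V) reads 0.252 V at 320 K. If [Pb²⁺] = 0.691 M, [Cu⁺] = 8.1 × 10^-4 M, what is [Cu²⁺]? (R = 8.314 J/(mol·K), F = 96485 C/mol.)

From the Nernst equation, ln Q = nF(E° − E)/RT = 2×96485×(0.29 − 0.252)/(8.314×320) = 2.756, so Q = 15.7.
With Q = [Pb²⁺]·[Cu⁺]^2/[Cu²⁺]^2 and the known concentrations, [Cu²⁺]^2 in the denominator gives [Cu²⁺] = 1.7 × 10^-4 M.

1.7 × 10^-4 M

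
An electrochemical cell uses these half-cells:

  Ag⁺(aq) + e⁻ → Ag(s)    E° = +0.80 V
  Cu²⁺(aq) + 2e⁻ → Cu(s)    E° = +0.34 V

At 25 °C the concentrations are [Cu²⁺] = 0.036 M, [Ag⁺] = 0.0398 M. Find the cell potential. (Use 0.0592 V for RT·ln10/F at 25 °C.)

The Ag⁺/Ag couple has the higher reduction potential and acts as the cathode, so E°_cell = +0.80 − (+0.34) = 0.46 V.
Balancing electrons gives n = 2; the reaction quotient is Q = [Cu²⁺]/[Ag⁺]^2 = 22.7.
At 25 °C, E = E° − (0.0592/n) log Q = 0.46 − (0.0592/2)(1.357) = 0.460 − 0.040 = 0.420 V.

0.420 V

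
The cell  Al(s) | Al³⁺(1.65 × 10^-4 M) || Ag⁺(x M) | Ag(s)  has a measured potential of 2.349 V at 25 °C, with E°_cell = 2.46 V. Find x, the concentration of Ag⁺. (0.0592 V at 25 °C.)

7.3 × 10^-4 M

From the Nernst equation, log Q = n(E° − E)/0.0592 = 3(2.46 − 2.349)/0.0592 = 5.625, so Q = 4.22 × 10^5.
With Q = [Al³⁺]/[Ag⁺]^3 and the known concentrations, [Ag⁺]^3 in the denominator gives [Ag⁺] = 7.3 × 10^-4 M.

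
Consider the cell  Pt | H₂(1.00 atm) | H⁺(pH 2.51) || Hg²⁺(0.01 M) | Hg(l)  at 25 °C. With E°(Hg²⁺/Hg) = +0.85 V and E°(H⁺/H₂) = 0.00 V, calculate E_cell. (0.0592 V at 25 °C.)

0.94 V

The Hg²⁺/Hg couple is the cathode, so E°_cell = 0.85 V; n = 2.
[H⁺] = 10^(−2.51) = 0.0031 M, and Q = [H⁺]^2 / ([Hg²⁺]·P(H₂)) = 9.55 × 10^-4.
E = E° − (0.0592/2) log Q = 0.85 − (0.0592/2)(-3.020) = 0.939 V.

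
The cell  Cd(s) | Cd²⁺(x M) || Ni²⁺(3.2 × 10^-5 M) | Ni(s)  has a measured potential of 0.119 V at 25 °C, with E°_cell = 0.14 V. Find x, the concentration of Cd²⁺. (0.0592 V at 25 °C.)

From the Nernst equation, log Q = n(E° − E)/0.0592 = 2(0.14 − 0.119)/0.0592 = 0.709, so Q = 5.12.
With Q = [Cd²⁺]/[Ni²⁺] and the known concentrations, [Cd²⁺] in the numerator gives [Cd²⁺] = 1.6 × 10^-4 M.

1.6 × 10^-4 M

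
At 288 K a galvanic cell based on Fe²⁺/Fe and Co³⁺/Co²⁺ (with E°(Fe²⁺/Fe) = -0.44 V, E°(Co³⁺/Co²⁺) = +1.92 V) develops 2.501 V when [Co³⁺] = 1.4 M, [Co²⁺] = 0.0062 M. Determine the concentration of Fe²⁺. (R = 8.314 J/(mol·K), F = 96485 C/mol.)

From the Nernst equation, ln Q = nF(E° − E)/RT = 2×96485×(2.36 − 2.501)/(8.314×288) = -11.363, so Q = 1.16 × 10^-5.
With Q = [Fe²⁺]·[Co²⁺]^2/[Co³⁺]^2 and the known concentrations, [Fe²⁺] in the numerator gives [Fe²⁺] = 0.59 M.

0.59 M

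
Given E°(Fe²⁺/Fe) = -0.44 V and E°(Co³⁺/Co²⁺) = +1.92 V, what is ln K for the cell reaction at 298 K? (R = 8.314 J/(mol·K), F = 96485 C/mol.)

ln K = 183.8

E°_cell = +1.92 − (-0.44) = 2.36 V, with n = 2 electrons transferred.
At equilibrium E = 0, so the Nernst equation gives ln K = nFE°/RT = (2)(96485)(2.36)/((8.314)(298)) = 183.81.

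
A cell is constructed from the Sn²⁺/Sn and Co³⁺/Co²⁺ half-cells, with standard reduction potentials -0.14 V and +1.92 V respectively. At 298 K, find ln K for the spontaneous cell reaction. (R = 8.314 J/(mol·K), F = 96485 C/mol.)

ln K = 160.4

E°_cell = +1.92 − (-0.14) = 2.06 V, with n = 2 electrons transferred.
At equilibrium E = 0, so the Nernst equation gives ln K = nFE°/RT = (2)(96485)(2.06)/((8.314)(298)) = 160.45.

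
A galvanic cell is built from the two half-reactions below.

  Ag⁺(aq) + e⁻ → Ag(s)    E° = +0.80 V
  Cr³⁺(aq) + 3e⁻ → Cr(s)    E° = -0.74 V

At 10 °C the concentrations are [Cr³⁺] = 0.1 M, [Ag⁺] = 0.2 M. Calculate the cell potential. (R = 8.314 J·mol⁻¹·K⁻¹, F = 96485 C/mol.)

1.52 V

The Ag⁺/Ag couple has the higher reduction potential and acts as the cathode, so E°_cell = +0.80 − (-0.74) = 1.54 V.
Balancing electrons gives n = 3; the reaction quotient is Q = [Cr³⁺]/[Ag⁺]^3 = 12.5.
E = E° − (RT/nF) ln Q = 1.54 − (8.314×283)/(3×96485) × (2.526) = 1.540 − 0.021 = 1.519 V.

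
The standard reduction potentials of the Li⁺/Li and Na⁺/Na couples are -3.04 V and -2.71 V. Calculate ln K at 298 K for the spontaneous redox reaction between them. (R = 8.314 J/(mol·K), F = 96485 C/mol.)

E°_cell = -2.71 − (-3.04) = 0.33 V, with n = 1 electron transferred.
At equilibrium E = 0, so the Nernst equation gives ln K = nFE°/RT = (1)(96485)(0.33)/((8.314)(298)) = 12.85.

ln K = 12.9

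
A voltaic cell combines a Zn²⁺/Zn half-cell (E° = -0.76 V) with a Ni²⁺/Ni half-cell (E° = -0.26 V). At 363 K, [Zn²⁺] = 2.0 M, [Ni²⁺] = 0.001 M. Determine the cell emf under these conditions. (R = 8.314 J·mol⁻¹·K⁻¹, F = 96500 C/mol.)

0.381 V

The Ni²⁺/Ni couple has the higher reduction potential and acts as the cathode, so E°_cell = -0.26 − (-0.76) = 0.50 V.
Balancing electrons gives n = 2; the reaction quotient is Q = [Zn²⁺]/[Ni²⁺] = 2000.
E = E° − (RT/nF) ln Q = 0.50 − (8.314×363)/(2×96500) × (7.601) = 0.500 − 0.119 = 0.381 V.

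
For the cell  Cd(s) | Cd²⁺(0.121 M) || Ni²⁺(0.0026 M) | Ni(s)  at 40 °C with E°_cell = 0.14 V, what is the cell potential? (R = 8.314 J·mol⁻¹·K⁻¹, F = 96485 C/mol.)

Balancing electrons gives n = 2; the reaction quotient is Q = [Cd²⁺]/[Ni²⁺] = 46.5.
E = E° − (RT/nF) ln Q = 0.14 − (8.314×313)/(2×96485) × (3.840) = 0.140 − 0.052 = 0.088 V.

0.088 V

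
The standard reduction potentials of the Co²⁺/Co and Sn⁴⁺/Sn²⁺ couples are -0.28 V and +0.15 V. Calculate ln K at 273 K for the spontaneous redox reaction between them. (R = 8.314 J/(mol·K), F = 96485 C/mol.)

ln K = 36.6

E°_cell = +0.15 − (-0.28) = 0.43 V, with n = 2 electrons transferred.
At equilibrium E = 0, so the Nernst equation gives ln K = nFE°/RT = (2)(96485)(0.43)/((8.314)(273)) = 36.56.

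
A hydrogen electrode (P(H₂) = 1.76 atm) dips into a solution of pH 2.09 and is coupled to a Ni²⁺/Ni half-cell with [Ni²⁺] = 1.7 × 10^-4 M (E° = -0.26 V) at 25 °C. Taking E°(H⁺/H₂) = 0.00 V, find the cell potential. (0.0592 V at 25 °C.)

0.24 V

The hydrogen couple is the cathode, so E°_cell = 0.26 V; n = 2.
[H⁺] = 10^(−2.09) = 0.0081 M, and Q = [Ni²⁺]·P(H₂) / [H⁺]^2 = 4.53.
E = E° − (0.0592/2) log Q = 0.26 − (0.0592/2)(0.656) = 0.241 V.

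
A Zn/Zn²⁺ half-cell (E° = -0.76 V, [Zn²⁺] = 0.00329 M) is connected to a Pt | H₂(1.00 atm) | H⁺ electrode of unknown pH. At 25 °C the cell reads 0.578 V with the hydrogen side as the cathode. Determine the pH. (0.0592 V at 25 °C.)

pH = 4.32

E°_cell = 0.76 V and n = 2.
log Q = n(E° − E)/0.0592 = 2×(0.76 − 0.578)/0.0592 = 6.149.
With Q = [Zn²⁺]·P(H₂) / [H⁺]^2, solving for [H⁺] gives log[H⁺] = -4.316, so pH = 4.32.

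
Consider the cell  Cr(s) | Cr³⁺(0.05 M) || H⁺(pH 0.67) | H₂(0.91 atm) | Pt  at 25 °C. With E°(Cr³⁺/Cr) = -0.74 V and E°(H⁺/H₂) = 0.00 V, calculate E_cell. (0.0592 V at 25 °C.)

The hydrogen couple is the cathode, so E°_cell = 0.74 V; n = 6.
[H⁺] = 10^(−0.67) = 0.21 M, and Q = [Cr³⁺]^2·P(H₂)^3 / [H⁺]^6 = 19.7.
E = E° − (0.0592/6) log Q = 0.74 − (0.0592/6)(1.295) = 0.727 V.

0.73 V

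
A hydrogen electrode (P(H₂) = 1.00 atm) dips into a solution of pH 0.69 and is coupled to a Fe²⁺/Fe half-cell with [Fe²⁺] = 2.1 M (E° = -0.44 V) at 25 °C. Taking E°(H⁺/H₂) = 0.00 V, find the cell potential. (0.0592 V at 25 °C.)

0.39 V

The hydrogen couple is the cathode, so E°_cell = 0.44 V; n = 2.
[H⁺] = 10^(−0.69) = 0.20 M, and Q = [Fe²⁺]·P(H₂) / [H⁺]^2 = 50.4.
E = E° − (0.0592/2) log Q = 0.44 − (0.0592/2)(1.702) = 0.390 V.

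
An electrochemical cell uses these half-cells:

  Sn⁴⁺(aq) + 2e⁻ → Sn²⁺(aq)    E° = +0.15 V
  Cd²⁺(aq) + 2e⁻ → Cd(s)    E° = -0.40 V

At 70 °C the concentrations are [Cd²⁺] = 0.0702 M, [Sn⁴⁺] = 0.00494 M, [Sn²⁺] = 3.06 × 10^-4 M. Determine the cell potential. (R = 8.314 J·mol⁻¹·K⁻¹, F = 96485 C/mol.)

The Sn⁴⁺/Sn²⁺ couple has the higher reduction potential and acts as the cathode, so E°_cell = +0.15 − (-0.40) = 0.55 V.
Balancing electrons gives n = 2; the reaction quotient is Q = [Cd²⁺]·[Sn²⁺]/[Sn⁴⁺] = 0.00435.
E = E° − (RT/nF) ln Q = 0.55 − (8.314×343)/(2×96485) × (-5.438) = 0.550 + 0.080 = 0.630 V.

0.630 V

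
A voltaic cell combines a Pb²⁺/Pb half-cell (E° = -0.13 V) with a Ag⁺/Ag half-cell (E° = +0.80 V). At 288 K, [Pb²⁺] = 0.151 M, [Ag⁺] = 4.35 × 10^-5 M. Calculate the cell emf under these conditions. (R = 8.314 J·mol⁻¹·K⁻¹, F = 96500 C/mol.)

0.704 V

The Ag⁺/Ag couple has the higher reduction potential and acts as the cathode, so E°_cell = +0.80 − (-0.13) = 0.93 V.
Balancing electrons gives n = 2; the reaction quotient is Q = [Pb²⁺]/[Ag⁺]^2 = 7.98 × 10^7.
E = E° − (RT/nF) ln Q = 0.93 − (8.314×288)/(2×96500) × (18.195) = 0.930 − 0.226 = 0.704 V.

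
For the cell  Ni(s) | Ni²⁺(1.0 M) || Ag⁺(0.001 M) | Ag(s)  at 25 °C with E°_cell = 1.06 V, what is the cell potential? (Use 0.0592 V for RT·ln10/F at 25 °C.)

Balancing electrons gives n = 2; the reaction quotient is Q = [Ni²⁺]/[Ag⁺]^2 = 1 × 10^6.
At 25 °C, E = E° − (0.0592/n) log Q = 1.06 − (0.0592/2)(6.000) = 1.060 − 0.178 = 0.882 V.

0.882 V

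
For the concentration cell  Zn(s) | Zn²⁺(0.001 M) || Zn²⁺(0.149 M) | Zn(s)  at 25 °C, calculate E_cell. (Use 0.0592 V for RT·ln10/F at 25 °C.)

0.064 V

Both half-cells are Zn²⁺/Zn, so E°_cell = 0. The concentrated side is the cathode; the cell reaction moves Zn²⁺ from high to low concentration with n = 2.
Q = [Zn²⁺]_dilute/[Zn²⁺]_conc = 0.001/0.149 = 0.00671.
E = 0 − (0.0592/2) log Q = −(0.0592/2)(-2.173) = 0.0643 V.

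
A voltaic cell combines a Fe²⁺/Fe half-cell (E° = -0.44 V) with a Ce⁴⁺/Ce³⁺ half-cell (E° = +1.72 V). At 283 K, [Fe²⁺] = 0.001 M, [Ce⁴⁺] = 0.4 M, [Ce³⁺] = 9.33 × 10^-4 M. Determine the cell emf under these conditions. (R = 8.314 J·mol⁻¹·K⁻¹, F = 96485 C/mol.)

2.39 V

The Ce⁴⁺/Ce³⁺ couple has the higher reduction potential and acts as the cathode, so E°_cell = +1.72 − (-0.44) = 2.16 V.
Balancing electrons gives n = 2; the reaction quotient is Q = [Fe²⁺]·[Ce³⁺]^2/[Ce⁴⁺]^2 = 5.44 × 10^-9.
E = E° − (RT/nF) ln Q = 2.16 − (8.314×283)/(2×96485) × (-19.029) = 2.160 + 0.232 = 2.392 V.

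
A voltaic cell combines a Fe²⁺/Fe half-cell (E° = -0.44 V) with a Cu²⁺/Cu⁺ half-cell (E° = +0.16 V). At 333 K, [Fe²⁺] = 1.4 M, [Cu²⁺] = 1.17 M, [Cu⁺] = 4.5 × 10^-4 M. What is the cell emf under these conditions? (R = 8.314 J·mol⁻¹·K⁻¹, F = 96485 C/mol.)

The Cu²⁺/Cu⁺ couple has the higher reduction potential and acts as the cathode, so E°_cell = +0.16 − (-0.44) = 0.60 V.
Balancing electrons gives n = 2; the reaction quotient is Q = [Fe²⁺]·[Cu⁺]^2/[Cu²⁺]^2 = 2.07 × 10^-7.
E = E° − (RT/nF) ln Q = 0.60 − (8.314×333)/(2×96485) × (-15.390) = 0.600 + 0.221 = 0.821 V.

0.821 V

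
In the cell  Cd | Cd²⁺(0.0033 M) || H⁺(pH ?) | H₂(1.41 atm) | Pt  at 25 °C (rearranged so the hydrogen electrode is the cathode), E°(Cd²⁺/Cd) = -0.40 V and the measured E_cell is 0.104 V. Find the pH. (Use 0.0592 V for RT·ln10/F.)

pH = 6.17

E°_cell = 0.40 V and n = 2.
log Q = n(E° − E)/0.0592 = 2×(0.40 − 0.104)/0.0592 = 10.000.
With Q = [Cd²⁺]·P(H₂) / [H⁺]^2, solving for [H⁺] gives log[H⁺] = -6.166, so pH = 6.17.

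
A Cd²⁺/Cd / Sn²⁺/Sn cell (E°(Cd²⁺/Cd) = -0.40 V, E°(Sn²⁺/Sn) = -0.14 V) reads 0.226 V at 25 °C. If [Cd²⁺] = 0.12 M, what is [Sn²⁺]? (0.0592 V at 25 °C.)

0.0085 M

From the Nernst equation, log Q = n(E° − E)/0.0592 = 2(0.26 − 0.226)/0.0592 = 1.149, so Q = 14.1.
With Q = [Cd²⁺]/[Sn²⁺] and the known concentrations, [Sn²⁺] in the denominator gives [Sn²⁺] = 0.0085 M.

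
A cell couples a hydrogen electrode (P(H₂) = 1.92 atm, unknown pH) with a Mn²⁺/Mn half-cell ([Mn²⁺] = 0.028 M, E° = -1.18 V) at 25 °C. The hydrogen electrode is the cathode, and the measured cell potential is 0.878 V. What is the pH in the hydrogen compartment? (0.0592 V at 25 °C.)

pH = 5.74

E°_cell = 1.18 V and n = 2.
log Q = n(E° − E)/0.0592 = 2×(1.18 − 0.878)/0.0592 = 10.203.
With Q = [Mn²⁺]·P(H₂) / [H⁺]^2, solving for [H⁺] gives log[H⁺] = -5.736, so pH = 5.74.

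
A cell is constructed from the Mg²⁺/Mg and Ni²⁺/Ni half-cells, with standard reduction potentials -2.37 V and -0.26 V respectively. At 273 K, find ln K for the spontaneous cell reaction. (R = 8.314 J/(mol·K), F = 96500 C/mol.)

E°_cell = -0.26 − (-2.37) = 2.11 V, with n = 2 electrons transferred.
At equilibrium E = 0, so the Nernst equation gives ln K = nFE°/RT = (2)(96500)(2.11)/((8.314)(273)) = 179.42.

ln K = 179.4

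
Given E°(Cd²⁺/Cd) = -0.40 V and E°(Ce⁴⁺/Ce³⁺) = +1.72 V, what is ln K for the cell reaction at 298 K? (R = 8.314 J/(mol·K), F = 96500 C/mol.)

ln K = 165.1

E°_cell = +1.72 − (-0.40) = 2.12 V, with n = 2 electrons transferred.
At equilibrium E = 0, so the Nernst equation gives ln K = nFE°/RT = (2)(96500)(2.12)/((8.314)(298)) = 165.15.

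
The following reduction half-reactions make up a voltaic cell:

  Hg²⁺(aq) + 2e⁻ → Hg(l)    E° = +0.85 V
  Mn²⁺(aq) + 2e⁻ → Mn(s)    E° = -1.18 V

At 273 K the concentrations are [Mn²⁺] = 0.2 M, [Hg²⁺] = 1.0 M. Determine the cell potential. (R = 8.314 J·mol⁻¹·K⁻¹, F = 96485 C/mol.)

2.05 V

The Hg²⁺/Hg couple has the higher reduction potential and acts as the cathode, so E°_cell = +0.85 − (-1.18) = 2.03 V.
Balancing electrons gives n = 2; the reaction quotient is Q = [Mn²⁺]/[Hg²⁺] = 0.200.
E = E° − (RT/nF) ln Q = 2.03 − (8.314×273)/(2×96485) × (-1.609) = 2.030 + 0.019 = 2.049 V.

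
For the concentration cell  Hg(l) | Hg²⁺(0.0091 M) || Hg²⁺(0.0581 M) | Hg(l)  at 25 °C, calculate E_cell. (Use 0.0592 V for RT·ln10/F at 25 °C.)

0.024 V

Both half-cells are Hg²⁺/Hg, so E°_cell = 0. The concentrated side is the cathode; the cell reaction moves Hg²⁺ from high to low concentration with n = 2.
Q = [Hg²⁺]_dilute/[Hg²⁺]_conc = 0.0091/0.0581 = 0.157.
E = 0 − (0.0592/2) log Q = −(0.0592/2)(-0.805) = 0.0238 V.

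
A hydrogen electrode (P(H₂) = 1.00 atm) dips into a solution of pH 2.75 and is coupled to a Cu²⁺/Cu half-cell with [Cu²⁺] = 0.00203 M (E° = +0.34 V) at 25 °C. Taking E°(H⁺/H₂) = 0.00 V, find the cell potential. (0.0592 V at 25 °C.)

0.42 V

The Cu²⁺/Cu couple is the cathode, so E°_cell = 0.34 V; n = 2.
[H⁺] = 10^(−2.75) = 0.0018 M, and Q = [H⁺]^2 / ([Cu²⁺]·P(H₂)) = 0.00156.
E = E° − (0.0592/2) log Q = 0.34 − (0.0592/2)(-2.807) = 0.423 V.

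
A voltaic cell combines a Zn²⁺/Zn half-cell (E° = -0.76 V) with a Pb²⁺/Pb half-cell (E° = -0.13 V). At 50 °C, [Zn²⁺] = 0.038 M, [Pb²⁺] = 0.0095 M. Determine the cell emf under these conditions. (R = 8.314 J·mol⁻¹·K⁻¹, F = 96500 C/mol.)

The Pb²⁺/Pb couple has the higher reduction potential and acts as the cathode, so E°_cell = -0.13 − (-0.76) = 0.63 V.
Balancing electrons gives n = 2; the reaction quotient is Q = [Zn²⁺]/[Pb²⁺] = 4.00.
E = E° − (RT/nF) ln Q = 0.63 − (8.314×323)/(2×96500) × (1.386) = 0.630 − 0.019 = 0.611 V.

0.611 V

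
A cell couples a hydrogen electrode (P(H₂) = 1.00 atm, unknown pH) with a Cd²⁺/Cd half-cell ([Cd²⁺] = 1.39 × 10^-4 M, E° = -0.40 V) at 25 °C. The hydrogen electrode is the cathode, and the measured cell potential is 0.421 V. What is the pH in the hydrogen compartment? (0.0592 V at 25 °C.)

pH = 1.57

E°_cell = 0.40 V and n = 2.
log Q = n(E° − E)/0.0592 = 2×(0.40 − 0.421)/0.0592 = -0.709.
With Q = [Cd²⁺]·P(H₂) / [H⁺]^2, solving for [H⁺] gives log[H⁺] = -1.574, so pH = 1.57.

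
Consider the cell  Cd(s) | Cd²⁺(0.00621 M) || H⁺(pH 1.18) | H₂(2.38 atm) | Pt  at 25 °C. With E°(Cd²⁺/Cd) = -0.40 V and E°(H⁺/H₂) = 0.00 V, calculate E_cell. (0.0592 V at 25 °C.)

0.38 V

The hydrogen couple is the cathode, so E°_cell = 0.40 V; n = 2.
[H⁺] = 10^(−1.18) = 0.066 M, and Q = [Cd²⁺]·P(H₂) / [H⁺]^2 = 3.39.
E = E° − (0.0592/2) log Q = 0.40 − (0.0592/2)(0.530) = 0.384 V.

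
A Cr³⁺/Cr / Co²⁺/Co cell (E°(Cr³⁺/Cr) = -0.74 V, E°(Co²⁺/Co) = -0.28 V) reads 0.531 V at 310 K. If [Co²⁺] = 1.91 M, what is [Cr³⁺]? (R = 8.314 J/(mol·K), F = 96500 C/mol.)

9.1 × 10^-4 M

From the Nernst equation, ln Q = nF(E° − E)/RT = 6×96500×(0.46 − 0.531)/(8.314×310) = -15.950, so Q = 1.18 × 10^-7.
With Q = [Cr³⁺]^2/[Co²⁺]^3 and the known concentrations, [Cr³⁺]^2 in the numerator gives [Cr³⁺] = 9.1 × 10^-4 M.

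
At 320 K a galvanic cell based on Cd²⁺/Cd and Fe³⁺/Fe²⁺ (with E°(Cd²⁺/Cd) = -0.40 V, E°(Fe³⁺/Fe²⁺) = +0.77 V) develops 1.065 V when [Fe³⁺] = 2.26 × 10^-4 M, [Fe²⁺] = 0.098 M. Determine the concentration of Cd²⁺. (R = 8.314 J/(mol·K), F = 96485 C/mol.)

From the Nernst equation, ln Q = nF(E° − E)/RT = 2×96485×(1.17 − 1.065)/(8.314×320) = 7.616, so Q = 2030.
With Q = [Cd²⁺]·[Fe²⁺]^2/[Fe³⁺]^2 and the known concentrations, [Cd²⁺] in the numerator gives [Cd²⁺] = 0.011 M.

0.011 M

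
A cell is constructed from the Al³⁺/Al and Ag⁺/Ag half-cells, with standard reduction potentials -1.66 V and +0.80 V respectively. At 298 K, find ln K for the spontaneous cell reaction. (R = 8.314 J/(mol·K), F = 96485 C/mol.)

ln K = 287.4

E°_cell = +0.80 − (-1.66) = 2.46 V, with n = 3 electrons transferred.
At equilibrium E = 0, so the Nernst equation gives ln K = nFE°/RT = (3)(96485)(2.46)/((8.314)(298)) = 287.40.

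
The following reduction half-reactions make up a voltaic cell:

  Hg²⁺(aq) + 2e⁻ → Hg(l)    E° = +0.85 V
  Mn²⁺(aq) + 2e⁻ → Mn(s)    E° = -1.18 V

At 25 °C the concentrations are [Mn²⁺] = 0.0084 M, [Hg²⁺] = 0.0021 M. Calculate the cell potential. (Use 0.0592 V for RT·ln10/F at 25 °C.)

2.01 V

The Hg²⁺/Hg couple has the higher reduction potential and acts as the cathode, so E°_cell = +0.85 − (-1.18) = 2.03 V.
Balancing electrons gives n = 2; the reaction quotient is Q = [Mn²⁺]/[Hg²⁺] = 4.00.
At 25 °C, E = E° − (0.0592/n) log Q = 2.03 − (0.0592/2)(0.602) = 2.030 − 0.018 = 2.012 V.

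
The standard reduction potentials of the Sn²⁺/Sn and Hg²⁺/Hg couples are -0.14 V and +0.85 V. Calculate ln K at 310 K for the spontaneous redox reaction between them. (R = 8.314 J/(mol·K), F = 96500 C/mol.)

E°_cell = +0.85 − (-0.14) = 0.99 V, with n = 2 electrons transferred.
At equilibrium E = 0, so the Nernst equation gives ln K = nFE°/RT = (2)(96500)(0.99)/((8.314)(310)) = 74.13.

ln K = 74.1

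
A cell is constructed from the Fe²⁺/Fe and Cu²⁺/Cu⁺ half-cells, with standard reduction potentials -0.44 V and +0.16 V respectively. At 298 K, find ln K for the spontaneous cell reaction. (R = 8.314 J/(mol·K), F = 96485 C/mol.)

ln K = 46.7

E°_cell = +0.16 − (-0.44) = 0.60 V, with n = 2 electrons transferred.
At equilibrium E = 0, so the Nernst equation gives ln K = nFE°/RT = (2)(96485)(0.60)/((8.314)(298)) = 46.73.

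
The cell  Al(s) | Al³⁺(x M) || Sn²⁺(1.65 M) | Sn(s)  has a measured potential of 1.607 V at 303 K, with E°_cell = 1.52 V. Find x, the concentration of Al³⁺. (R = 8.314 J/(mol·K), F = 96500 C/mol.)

9.6 × 10^-5 M

From the Nernst equation, ln Q = nF(E° − E)/RT = 6×96500×(1.52 − 1.607)/(8.314×303) = -19.996, so Q = 2.07 × 10^-9.
With Q = [Al³⁺]^2/[Sn²⁺]^3 and the known concentrations, [Al³⁺]^2 in the numerator gives [Al³⁺] = 9.6 × 10^-5 M.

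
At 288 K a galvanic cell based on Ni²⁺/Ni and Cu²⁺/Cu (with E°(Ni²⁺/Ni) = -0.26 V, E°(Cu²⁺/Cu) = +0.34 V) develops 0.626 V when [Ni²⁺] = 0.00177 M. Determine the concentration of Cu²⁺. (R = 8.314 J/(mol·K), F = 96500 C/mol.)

0.014 M

From the Nernst equation, ln Q = nF(E° − E)/RT = 2×96500×(0.60 − 0.626)/(8.314×288) = -2.096, so Q = 0.123.
With Q = [Ni²⁺]/[Cu²⁺] and the known concentrations, [Cu²⁺] in the denominator gives [Cu²⁺] = 0.014 M.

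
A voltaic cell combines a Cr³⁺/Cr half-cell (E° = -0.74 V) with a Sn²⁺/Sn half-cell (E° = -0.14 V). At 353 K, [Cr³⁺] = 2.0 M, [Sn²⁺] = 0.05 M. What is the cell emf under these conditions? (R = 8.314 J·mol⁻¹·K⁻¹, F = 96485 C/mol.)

The Sn²⁺/Sn couple has the higher reduction potential and acts as the cathode, so E°_cell = -0.14 − (-0.74) = 0.60 V.
Balancing electrons gives n = 6; the reaction quotient is Q = [Cr³⁺]^2/[Sn²⁺]^3 = 3.2 × 10^4.
E = E° − (RT/nF) ln Q = 0.60 − (8.314×353)/(6×96485) × (10.373) = 0.600 − 0.053 = 0.547 V.

0.547 V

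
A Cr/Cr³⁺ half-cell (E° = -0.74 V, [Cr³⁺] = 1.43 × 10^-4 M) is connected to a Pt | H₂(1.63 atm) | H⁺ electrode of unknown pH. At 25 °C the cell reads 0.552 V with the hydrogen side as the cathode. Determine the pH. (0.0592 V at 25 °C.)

pH = 4.35

E°_cell = 0.74 V and n = 6.
log Q = n(E° − E)/0.0592 = 6×(0.74 − 0.552)/0.0592 = 19.054.
With Q = [Cr³⁺]^2·P(H₂)^3 / [H⁺]^6, solving for [H⁺] gives log[H⁺] = -4.351, so pH = 4.35.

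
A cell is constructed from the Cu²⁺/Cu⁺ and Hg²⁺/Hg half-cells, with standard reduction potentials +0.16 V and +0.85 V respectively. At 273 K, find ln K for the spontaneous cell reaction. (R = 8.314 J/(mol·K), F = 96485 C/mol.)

ln K = 58.7

E°_cell = +0.85 − (+0.16) = 0.69 V, with n = 2 electrons transferred.
At equilibrium E = 0, so the Nernst equation gives ln K = nFE°/RT = (2)(96485)(0.69)/((8.314)(273)) = 58.66.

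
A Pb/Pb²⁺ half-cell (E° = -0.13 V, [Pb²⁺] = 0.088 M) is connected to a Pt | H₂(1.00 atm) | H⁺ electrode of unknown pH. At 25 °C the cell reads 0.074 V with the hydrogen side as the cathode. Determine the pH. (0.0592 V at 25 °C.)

pH = 1.47

E°_cell = 0.13 V and n = 2.
log Q = n(E° − E)/0.0592 = 2×(0.13 − 0.074)/0.0592 = 1.892.
With Q = [Pb²⁺]·P(H₂) / [H⁺]^2, solving for [H⁺] gives log[H⁺] = -1.474, so pH = 1.47.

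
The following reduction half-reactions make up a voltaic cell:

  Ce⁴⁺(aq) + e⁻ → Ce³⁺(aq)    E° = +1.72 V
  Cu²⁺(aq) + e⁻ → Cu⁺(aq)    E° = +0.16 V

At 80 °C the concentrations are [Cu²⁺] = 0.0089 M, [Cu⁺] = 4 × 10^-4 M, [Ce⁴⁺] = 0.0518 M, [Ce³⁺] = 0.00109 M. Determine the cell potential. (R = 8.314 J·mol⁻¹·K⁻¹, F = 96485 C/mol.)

The Ce⁴⁺/Ce³⁺ couple has the higher reduction potential and acts as the cathode, so E°_cell = +1.72 − (+0.16) = 1.56 V.
Balancing electrons gives n = 1; the reaction quotient is Q = [Cu²⁺]·[Ce³⁺]/([Cu⁺]·[Ce⁴⁺]) = 0.468.
E = E° − (RT/nF) ln Q = 1.56 − (8.314×353)/(1×96485) × (-0.759) = 1.560 + 0.023 = 1.583 V.

1.58 V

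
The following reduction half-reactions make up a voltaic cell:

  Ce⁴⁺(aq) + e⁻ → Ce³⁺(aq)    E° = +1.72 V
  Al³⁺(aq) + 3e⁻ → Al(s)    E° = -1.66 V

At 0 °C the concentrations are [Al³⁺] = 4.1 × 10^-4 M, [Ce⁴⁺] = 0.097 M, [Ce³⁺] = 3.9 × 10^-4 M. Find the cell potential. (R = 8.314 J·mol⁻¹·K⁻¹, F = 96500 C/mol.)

The Ce⁴⁺/Ce³⁺ couple has the higher reduction potential and acts as the cathode, so E°_cell = +1.72 − (-1.66) = 3.38 V.
Balancing electrons gives n = 3; the reaction quotient is Q = [Al³⁺]·[Ce³⁺]^3/[Ce⁴⁺]^3 = 2.66 × 10^-11.
E = E° − (RT/nF) ln Q = 3.38 − (8.314×273)/(3×96500) × (-24.348) = 3.380 + 0.191 = 3.571 V.

3.57 V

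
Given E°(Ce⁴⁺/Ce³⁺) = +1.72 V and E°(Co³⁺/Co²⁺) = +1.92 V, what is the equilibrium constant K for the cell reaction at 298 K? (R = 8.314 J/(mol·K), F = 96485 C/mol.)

2400

E°_cell = +1.92 − (+1.72) = 0.20 V, with n = 1 electron transferred.
At equilibrium E = 0, so the Nernst equation gives ln K = nFE°/RT = (1)(96485)(0.20)/((8.314)(298)) = 7.79.
K = e^7.79 = 2400.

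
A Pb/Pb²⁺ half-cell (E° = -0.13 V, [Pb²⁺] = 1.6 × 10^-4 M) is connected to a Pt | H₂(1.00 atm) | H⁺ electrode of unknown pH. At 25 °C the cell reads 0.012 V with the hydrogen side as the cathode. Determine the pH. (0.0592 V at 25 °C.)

E°_cell = 0.13 V and n = 2.
log Q = n(E° − E)/0.0592 = 2×(0.13 − 0.012)/0.0592 = 3.986.
With Q = [Pb²⁺]·P(H₂) / [H⁺]^2, solving for [H⁺] gives log[H⁺] = -3.891, so pH = 3.89.

pH = 3.89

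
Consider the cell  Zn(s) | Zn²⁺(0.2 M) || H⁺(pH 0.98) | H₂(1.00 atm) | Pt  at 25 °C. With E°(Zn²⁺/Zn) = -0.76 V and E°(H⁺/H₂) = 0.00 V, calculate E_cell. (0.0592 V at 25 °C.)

The hydrogen couple is the cathode, so E°_cell = 0.76 V; n = 2.
[H⁺] = 10^(−0.98) = 0.10 M, and Q = [Zn²⁺]·P(H₂) / [H⁺]^2 = 18.2.
E = E° − (0.0592/2) log Q = 0.76 − (0.0592/2)(1.261) = 0.723 V.

0.72 V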